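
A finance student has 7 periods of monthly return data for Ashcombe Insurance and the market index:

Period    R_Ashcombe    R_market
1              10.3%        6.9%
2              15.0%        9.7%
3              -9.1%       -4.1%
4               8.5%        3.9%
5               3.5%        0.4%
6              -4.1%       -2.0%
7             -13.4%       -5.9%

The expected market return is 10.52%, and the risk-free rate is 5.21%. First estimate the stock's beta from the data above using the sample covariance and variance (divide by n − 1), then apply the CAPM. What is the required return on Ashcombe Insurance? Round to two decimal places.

14.76%

Mean R_i = (10.3 + 15.0 − 9.1 + 8.5 + 3.5 − 4.1 − 13.4) / 7 = 1.5286%
Mean R_m = (6.9 + 9.7 − 4.1 + 3.9 + 0.4 − 2.0 − 5.9) / 7 = 1.2714%
Σ(R_i − R̄_i)(R_m − R̄_m) = 362.0857  ⇒  Cov = 362.0857 / 6 = 60.3476
Σ(R_m − R̄_m)² = 201.3743  ⇒  Var(R_m) = 201.3743 / 6 = 33.5624
β = Cov / Var(R_m) = 60.3476 / 33.5624 = 1.7981
MRP = 10.52% − 5.21% = 5.31%
E(R) = R_f + β × MRP = 5.21% + 1.7981 × 5.31% = 14.76%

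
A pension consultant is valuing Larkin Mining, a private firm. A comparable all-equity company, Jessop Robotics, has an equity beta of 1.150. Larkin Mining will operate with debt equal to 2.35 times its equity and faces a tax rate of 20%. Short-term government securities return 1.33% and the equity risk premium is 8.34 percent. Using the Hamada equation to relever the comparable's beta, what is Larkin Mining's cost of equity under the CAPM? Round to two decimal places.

β_L = β_U × [1 + (1 − t)(D/E)] = 1.150 × [1 + (1 − 0.20) × 2.35]
    = 1.150 × [1 + 0.80 × 2.35] = 1.150 × 2.8800 = 3.3120
E(R) = R_f + β_L × MRP = 1.33% + 3.3120 × 8.34% = 28.95%

28.95%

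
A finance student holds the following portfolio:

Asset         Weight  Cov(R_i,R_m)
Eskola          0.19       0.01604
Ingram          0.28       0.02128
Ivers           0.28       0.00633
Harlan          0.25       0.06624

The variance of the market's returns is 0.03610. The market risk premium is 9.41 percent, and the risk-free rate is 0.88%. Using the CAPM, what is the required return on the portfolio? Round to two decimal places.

β_Eskola = 0.01604 / 0.03610 = 0.4443
β_Ingram = 0.02128 / 0.03610 = 0.5895
β_Ivers = 0.00633 / 0.03610 = 0.1753
β_Harlan = 0.06624 / 0.03610 = 1.8349
β_P = Σ w_i β_i = 0.19×0.4443 + 0.28×0.5895 + 0.28×0.1753 + 0.25×1.8349 = 0.7573
E(R_P) = R_f + β_P × MRP = 0.88% + 0.7573 × 9.41% = 8.01%

8.01%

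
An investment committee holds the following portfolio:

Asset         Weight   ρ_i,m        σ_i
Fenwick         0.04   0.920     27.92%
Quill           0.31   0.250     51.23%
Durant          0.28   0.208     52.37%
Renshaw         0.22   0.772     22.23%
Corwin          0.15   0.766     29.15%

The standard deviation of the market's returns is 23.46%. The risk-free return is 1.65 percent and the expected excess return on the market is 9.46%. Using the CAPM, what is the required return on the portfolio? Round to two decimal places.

7.77%

β_Fenwick = 0.920 × 27.92% / 23.46% = 1.0949
β_Quill = 0.250 × 51.23% / 23.46% = 0.5459
β_Durant = 0.208 × 52.37% / 23.46% = 0.4643
β_Renshaw = 0.772 × 22.23% / 23.46% = 0.7315
β_Corwin = 0.766 × 29.15% / 23.46% = 0.9518
β_P = Σ w_i β_i = 0.04×1.0949 + 0.31×0.5459 + 0.28×0.4643 + 0.22×0.7315 + 0.15×0.9518 = 0.6467
E(R_P) = R_f + β_P × MRP = 1.65% + 0.6467 × 9.46% = 7.77%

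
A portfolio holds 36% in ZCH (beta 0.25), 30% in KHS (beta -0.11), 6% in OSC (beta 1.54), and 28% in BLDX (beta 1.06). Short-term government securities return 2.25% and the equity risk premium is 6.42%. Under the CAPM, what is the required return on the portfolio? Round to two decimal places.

5.11%

β_P = Σ w_i β_i = 0.36×0.25 + 0.30×-0.11 + 0.06×1.54 + 0.28×1.06 = 0.4462
E(R_P) = R_f + β_P × MRP = 2.25% + 0.4462 × 6.42% = 5.11%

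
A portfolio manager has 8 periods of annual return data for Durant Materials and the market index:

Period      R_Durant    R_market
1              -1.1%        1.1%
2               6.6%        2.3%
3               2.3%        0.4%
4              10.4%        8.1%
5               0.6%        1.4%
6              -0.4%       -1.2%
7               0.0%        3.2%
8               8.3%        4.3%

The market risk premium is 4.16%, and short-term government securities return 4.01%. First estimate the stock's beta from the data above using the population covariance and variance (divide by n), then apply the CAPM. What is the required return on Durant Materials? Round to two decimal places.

Mean R_i = (-1.1 + 6.6 + 2.3 + 10.4 + 0.6 − 0.4 + 0.0 + 8.3) / 8 = 3.3375%
Mean R_m = (1.1 + 2.3 + 0.4 + 8.1 + 1.4 − 1.2 + 3.2 + 4.3) / 8 = 2.4500%
Σ(R_i − R̄_i)(R_m − R̄_m) = 70.7250  ⇒  Cov = 70.7250 / 8 = 8.8406
Σ(R_m − R̄_m)² = 56.3800  ⇒  Var(R_m) = 56.3800 / 8 = 7.0475
β = Cov / Var(R_m) = 8.8406 / 7.0475 = 1.2544
E(R) = R_f + β × MRP = 4.01% + 1.2544 × 4.16% = 9.23%

9.23%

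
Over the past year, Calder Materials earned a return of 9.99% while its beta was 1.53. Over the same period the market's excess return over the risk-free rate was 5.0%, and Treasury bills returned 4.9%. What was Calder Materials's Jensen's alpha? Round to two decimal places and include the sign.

-2.56%

CAPM benchmark = R_f + β(R_m − R_f) = 4.9% + 1.53 × 5.0% = 12.5500%
α = actual − benchmark = 9.99% − 12.5500% = -2.56%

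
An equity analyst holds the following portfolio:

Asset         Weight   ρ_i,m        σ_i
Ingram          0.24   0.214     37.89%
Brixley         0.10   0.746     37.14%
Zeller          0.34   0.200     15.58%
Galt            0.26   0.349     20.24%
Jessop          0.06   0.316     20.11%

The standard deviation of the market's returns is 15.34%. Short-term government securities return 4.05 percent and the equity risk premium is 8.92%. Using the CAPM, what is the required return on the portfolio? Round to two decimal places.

β_Ingram = 0.214 × 37.89% / 15.34% = 0.5286
β_Brixley = 0.746 × 37.14% / 15.34% = 1.8062
β_Zeller = 0.200 × 15.58% / 15.34% = 0.2031
β_Galt = 0.349 × 20.24% / 15.34% = 0.4605
β_Jessop = 0.316 × 20.11% / 15.34% = 0.4143
β_P = Σ w_i β_i = 0.24×0.5286 + 0.10×1.8062 + 0.34×0.2031 + 0.26×0.4605 + 0.06×0.4143 = 0.5211
E(R_P) = R_f + β_P × MRP = 4.05% + 0.5211 × 8.92% = 8.70%

8.70%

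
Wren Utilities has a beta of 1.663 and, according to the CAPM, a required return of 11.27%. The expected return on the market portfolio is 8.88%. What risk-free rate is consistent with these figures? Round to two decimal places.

5.28%

E(R) = R_f + β(E(R_m) − R_f) = R_f(1 − β) + β·E(R_m)
11.27% = R_f × (1 − 1.663) + 1.663 × 8.88%
11.27% = R_f × -0.663 + 14.76744%
R_f = (11.27% − 14.76744%) / -0.663 = 5.28%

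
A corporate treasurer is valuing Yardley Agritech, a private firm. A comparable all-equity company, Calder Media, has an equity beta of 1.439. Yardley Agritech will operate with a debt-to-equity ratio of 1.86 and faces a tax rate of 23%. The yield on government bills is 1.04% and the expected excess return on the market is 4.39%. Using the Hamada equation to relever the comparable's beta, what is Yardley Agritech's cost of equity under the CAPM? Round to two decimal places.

β_L = β_U × [1 + (1 − t)(D/E)] = 1.439 × [1 + (1 − 0.23) × 1.86]
    = 1.439 × [1 + 0.77 × 1.86] = 1.439 × 2.4322 = 3.4999
E(R) = R_f + β_L × MRP = 1.04% + 3.4999 × 4.39% = 16.40%

16.40%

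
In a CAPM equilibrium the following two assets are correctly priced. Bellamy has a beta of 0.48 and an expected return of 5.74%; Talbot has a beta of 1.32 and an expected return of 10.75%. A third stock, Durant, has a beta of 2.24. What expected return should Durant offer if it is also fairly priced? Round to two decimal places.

MRP (SML slope) = (10.75% − 5.74%) / (1.32 − 0.48) = 5.01% / 0.84 = 5.9643%
R_f (intercept) = 5.74% − 0.48 × 5.9643% = 2.8771%
E(R_Durant) = R_f + β × MRP = 2.8771% + 2.24 × 5.9643% = 16.24%

16.24%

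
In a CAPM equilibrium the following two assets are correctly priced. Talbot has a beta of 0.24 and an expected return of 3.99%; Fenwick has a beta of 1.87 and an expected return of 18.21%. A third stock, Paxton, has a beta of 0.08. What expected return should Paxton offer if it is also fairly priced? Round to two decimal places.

MRP (SML slope) = (18.21% − 3.99%) / (1.87 − 0.24) = 14.22% / 1.63 = 8.7239%
R_f (intercept) = 3.99% − 0.24 × 8.7239% = 1.8963%
E(R_Paxton) = R_f + β × MRP = 1.8963% + 0.08 × 8.7239% = 2.59%

2.59%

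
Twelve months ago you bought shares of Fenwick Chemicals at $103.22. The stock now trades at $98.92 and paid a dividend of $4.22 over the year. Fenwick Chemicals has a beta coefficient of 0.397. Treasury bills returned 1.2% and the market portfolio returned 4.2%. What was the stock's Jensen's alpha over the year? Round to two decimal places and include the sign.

Realised HPR = (P1 + D1 − P0) / P0 = (98.92 + 4.22 − 103.22) / 103.22 = -0.08 / 103.22 = -0.0775%
MRP = 4.2% − 1.2% = 3.00%
CAPM required = R_f + β·MRP = 1.2% + 0.397 × 3.0% = 2.3910%
α = realised − required = -0.0775% − 2.3910% = -2.47%

-2.47%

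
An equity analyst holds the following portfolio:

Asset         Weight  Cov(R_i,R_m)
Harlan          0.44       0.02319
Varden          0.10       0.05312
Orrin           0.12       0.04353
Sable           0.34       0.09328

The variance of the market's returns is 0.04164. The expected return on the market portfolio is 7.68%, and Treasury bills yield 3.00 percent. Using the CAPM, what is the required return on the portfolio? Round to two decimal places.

β_Harlan = 0.02319 / 0.04164 = 0.5569
β_Varden = 0.05312 / 0.04164 = 1.2757
β_Orrin = 0.04353 / 0.04164 = 1.0454
β_Sable = 0.09328 / 0.04164 = 2.2402
β_P = Σ w_i β_i = 0.44×0.5569 + 0.10×1.2757 + 0.12×1.0454 + 0.34×2.2402 = 1.2597
MRP = 7.68% − 3.00% = 4.68%
E(R_P) = R_f + β_P × MRP = 3.00% + 1.2597 × 4.68% = 8.90%

8.90%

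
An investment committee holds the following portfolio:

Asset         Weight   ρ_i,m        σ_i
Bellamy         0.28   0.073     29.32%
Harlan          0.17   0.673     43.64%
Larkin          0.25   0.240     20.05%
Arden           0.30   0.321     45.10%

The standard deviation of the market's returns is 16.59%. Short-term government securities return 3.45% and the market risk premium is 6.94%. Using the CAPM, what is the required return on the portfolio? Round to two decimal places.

β_Bellamy = 0.073 × 29.32% / 16.59% = 0.1290
β_Harlan = 0.673 × 43.64% / 16.59% = 1.7703
β_Larkin = 0.240 × 20.05% / 16.59% = 0.2901
β_Arden = 0.321 × 45.10% / 16.59% = 0.8726
β_P = Σ w_i β_i = 0.28×0.1290 + 0.17×1.7703 + 0.25×0.2901 + 0.30×0.8726 = 0.6714
E(R_P) = R_f + β_P × MRP = 3.45% + 0.6714 × 6.94% = 8.11%

8.11%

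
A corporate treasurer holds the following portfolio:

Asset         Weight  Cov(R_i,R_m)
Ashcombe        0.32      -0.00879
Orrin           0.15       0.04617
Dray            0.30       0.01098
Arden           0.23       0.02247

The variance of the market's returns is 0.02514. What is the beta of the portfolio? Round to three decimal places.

0.500

β_Ashcombe = -0.00879 / 0.02514 = -0.3496
β_Orrin = 0.04617 / 0.02514 = 1.8365
β_Dray = 0.01098 / 0.02514 = 0.4368
β_Arden = 0.02247 / 0.02514 = 0.8938
β_P = Σ w_i β_i = 0.32×-0.3496 + 0.15×1.8365 + 0.30×0.4368 + 0.23×0.8938 = 0.5002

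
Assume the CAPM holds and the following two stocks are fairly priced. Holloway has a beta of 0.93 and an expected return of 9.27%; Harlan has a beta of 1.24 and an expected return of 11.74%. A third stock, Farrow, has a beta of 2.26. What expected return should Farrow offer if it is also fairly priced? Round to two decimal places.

MRP (SML slope) = (11.74% − 9.27%) / (1.24 − 0.93) = 2.47% / 0.31 = 7.9677%
R_f (intercept) = 9.27% − 0.93 × 7.9677% = 1.8600%
E(R_Farrow) = R_f + β × MRP = 1.8600% + 2.26 × 7.9677% = 19.87%

19.87%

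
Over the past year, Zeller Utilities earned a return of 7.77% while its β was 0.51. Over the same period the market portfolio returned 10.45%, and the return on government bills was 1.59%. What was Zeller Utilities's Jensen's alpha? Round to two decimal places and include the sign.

Market excess return = 10.45% − 1.59% = 8.86%
CAPM benchmark = R_f + β(R_m − R_f) = 1.59% + 0.51 × 8.86% = 6.1086%
α = actual − benchmark = 7.77% − 6.1086% = +1.66%

+1.66%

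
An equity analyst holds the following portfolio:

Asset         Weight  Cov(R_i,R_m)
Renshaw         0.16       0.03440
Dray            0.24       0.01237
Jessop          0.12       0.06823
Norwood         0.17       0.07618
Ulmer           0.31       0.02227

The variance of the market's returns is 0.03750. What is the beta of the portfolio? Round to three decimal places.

0.974

β_Renshaw = 0.03440 / 0.03750 = 0.9173
β_Dray = 0.01237 / 0.03750 = 0.3299
β_Jessop = 0.06823 / 0.03750 = 1.8195
β_Norwood = 0.07618 / 0.03750 = 2.0315
β_Ulmer = 0.02227 / 0.03750 = 0.5939
β_P = Σ w_i β_i = 0.16×0.9173 + 0.24×0.3299 + 0.12×1.8195 + 0.17×2.0315 + 0.31×0.5939 = 0.9737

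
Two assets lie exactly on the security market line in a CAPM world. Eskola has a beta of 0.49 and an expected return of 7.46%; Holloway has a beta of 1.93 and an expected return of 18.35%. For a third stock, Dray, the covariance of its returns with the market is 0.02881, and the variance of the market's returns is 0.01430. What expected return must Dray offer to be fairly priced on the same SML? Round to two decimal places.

MRP = (18.35% − 7.46%) / (1.93 − 0.49) = 7.5625%
R_f = 7.46% − 0.49 × 7.5625% = 3.7544%
β_Dray = Cov / Var(R_m) = 0.02881 / 0.01430 = 2.0147
E(R_Dray) = R_f + β × MRP = 3.7544% + 2.0147 × 7.5625% = 18.99%

18.99%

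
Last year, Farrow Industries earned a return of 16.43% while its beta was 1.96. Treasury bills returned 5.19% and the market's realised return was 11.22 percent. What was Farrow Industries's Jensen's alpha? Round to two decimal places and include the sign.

-0.58%

Market excess return = 11.22% − 5.19% = 6.03%
CAPM benchmark = R_f + β(R_m − R_f) = 5.19% + 1.96 × 6.03% = 17.0088%
α = actual − benchmark = 16.43% − 17.0088% = -0.58%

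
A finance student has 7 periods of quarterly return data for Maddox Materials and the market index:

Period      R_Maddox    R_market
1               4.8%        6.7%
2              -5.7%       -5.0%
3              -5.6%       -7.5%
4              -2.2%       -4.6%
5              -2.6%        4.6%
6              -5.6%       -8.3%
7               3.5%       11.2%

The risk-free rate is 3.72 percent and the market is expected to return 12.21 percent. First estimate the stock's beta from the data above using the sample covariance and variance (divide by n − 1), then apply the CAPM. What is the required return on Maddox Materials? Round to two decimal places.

7.97%

Mean R_i = (4.8 − 5.7 − 5.6 − 2.2 − 2.6 − 5.6 + 3.5) / 7 = -1.9143%
Mean R_m = (6.7 − 5.0 − 7.5 − 4.6 + 4.6 − 8.3 + 11.2) / 7 = -0.4143%
Σ(R_i − R̄_i)(R_m − R̄_m) = 180.9486  ⇒  Cov = 180.9486 / 6 = 30.1581
Σ(R_m − R̄_m)² = 361.5886  ⇒  Var(R_m) = 361.5886 / 6 = 60.2648
β = Cov / Var(R_m) = 30.1581 / 60.2648 = 0.5004
MRP = 12.21% − 3.72% = 8.49%
E(R) = R_f + β × MRP = 3.72% + 0.5004 × 8.49% = 7.97%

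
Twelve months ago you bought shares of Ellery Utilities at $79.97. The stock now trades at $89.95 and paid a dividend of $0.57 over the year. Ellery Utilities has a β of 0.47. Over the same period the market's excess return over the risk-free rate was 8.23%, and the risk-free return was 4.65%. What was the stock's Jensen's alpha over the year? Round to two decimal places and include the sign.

Realised HPR = (P1 + D1 − P0) / P0 = (89.95 + 0.57 − 79.97) / 79.97 = 10.55 / 79.97 = 13.1924%
CAPM required = R_f + β·MRP = 4.65% + 0.47 × 8.23% = 8.5181%
α = realised − required = 13.1924% − 8.5181% = +4.67%

+4.67%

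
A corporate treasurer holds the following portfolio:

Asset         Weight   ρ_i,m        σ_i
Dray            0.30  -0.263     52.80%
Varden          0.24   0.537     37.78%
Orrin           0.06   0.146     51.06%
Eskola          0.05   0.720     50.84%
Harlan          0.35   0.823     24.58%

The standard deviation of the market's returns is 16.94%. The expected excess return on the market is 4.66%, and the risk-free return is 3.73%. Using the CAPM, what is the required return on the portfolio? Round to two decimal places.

6.50%

β_Dray = -0.263 × 52.80% / 16.94% = -0.8197
β_Varden = 0.537 × 37.78% / 16.94% = 1.1976
β_Orrin = 0.146 × 51.06% / 16.94% = 0.4401
β_Eskola = 0.720 × 50.84% / 16.94% = 2.1609
β_Harlan = 0.823 × 24.58% / 16.94% = 1.1942
β_P = Σ w_i β_i = 0.30×-0.8197 + 0.24×1.1976 + 0.06×0.4401 + 0.05×2.1609 + 0.35×1.1942 = 0.5939
E(R_P) = R_f + β_P × MRP = 3.73% + 0.5939 × 4.66% = 6.50%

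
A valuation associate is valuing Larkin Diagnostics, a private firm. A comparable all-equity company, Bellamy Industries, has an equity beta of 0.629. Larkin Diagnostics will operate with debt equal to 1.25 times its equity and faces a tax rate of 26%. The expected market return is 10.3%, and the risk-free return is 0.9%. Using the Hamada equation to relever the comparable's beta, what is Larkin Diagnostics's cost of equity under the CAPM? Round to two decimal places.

12.28%

β_L = β_U × [1 + (1 − t)(D/E)] = 0.629 × [1 + (1 − 0.26) × 1.25]
    = 0.629 × [1 + 0.74 × 1.25] = 0.629 × 1.9250 = 1.2108
MRP = 10.3% − 0.9% = 9.40%
E(R) = R_f + β_L × MRP = 0.9% + 1.2108 × 9.4% = 12.28%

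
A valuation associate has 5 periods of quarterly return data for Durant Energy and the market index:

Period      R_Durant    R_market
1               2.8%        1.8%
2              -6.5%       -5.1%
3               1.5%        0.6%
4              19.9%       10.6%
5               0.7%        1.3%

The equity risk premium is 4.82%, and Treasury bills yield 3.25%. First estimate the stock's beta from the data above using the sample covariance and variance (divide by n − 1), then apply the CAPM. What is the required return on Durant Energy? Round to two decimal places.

11.51%

Mean R_i = (2.8 − 6.5 + 1.5 + 19.9 + 0.7) / 5 = 3.6800%
Mean R_m = (1.8 − 5.1 + 0.6 + 10.6 + 1.3) / 5 = 1.8400%
Σ(R_i − R̄_i)(R_m − R̄_m) = 217.0840  ⇒  Cov = 217.0840 / 4 = 54.2710
Σ(R_m − R̄_m)² = 126.7320  ⇒  Var(R_m) = 126.7320 / 4 = 31.6830
β = Cov / Var(R_m) = 54.2710 / 31.6830 = 1.7129
E(R) = R_f + β × MRP = 3.25% + 1.7129 × 4.82% = 11.51%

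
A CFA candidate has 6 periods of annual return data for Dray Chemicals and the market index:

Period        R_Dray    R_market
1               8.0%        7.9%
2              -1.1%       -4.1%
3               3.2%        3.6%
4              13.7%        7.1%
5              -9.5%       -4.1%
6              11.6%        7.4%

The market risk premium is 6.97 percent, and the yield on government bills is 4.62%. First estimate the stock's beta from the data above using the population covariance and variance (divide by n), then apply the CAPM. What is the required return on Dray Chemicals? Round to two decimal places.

14.32%

Mean R_i = (8.0 − 1.1 + 3.2 + 13.7 − 9.5 + 11.6) / 6 = 4.3167%
Mean R_m = (7.9 − 4.1 + 3.6 + 7.1 − 4.1 + 7.4) / 6 = 2.9667%
Σ(R_i − R̄_i)(R_m − R̄_m) = 224.4533  ⇒  Cov = 224.4533 / 6 = 37.4089
Σ(R_m − R̄_m)² = 161.3533  ⇒  Var(R_m) = 161.3533 / 6 = 26.8922
β = Cov / Var(R_m) = 37.4089 / 26.8922 = 1.3911
E(R) = R_f + β × MRP = 4.62% + 1.3911 × 6.97% = 14.32%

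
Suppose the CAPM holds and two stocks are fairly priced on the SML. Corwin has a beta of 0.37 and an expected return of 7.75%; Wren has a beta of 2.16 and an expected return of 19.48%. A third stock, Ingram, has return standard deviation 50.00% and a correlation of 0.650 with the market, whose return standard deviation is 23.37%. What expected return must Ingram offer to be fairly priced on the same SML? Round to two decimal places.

MRP = (19.48% − 7.75%) / (2.16 − 0.37) = 6.5531%
R_f = 7.75% − 0.37 × 6.5531% = 5.3254%
β_Ingram = ρ·σ_i/σ_m = 0.650 × 50.00 / 23.37 = 1.3907
E(R_Ingram) = R_f + β × MRP = 5.3254% + 1.3907 × 6.5531% = 14.44%

14.44%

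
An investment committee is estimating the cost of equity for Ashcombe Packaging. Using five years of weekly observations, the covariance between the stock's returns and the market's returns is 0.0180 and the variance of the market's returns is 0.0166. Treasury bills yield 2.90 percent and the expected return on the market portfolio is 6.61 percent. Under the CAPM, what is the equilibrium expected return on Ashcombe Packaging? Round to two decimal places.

6.92%

β = Cov(R_i, R_m) / Var(R_m) = 0.0180 / 0.0166 = 1.0843
MRP = 6.61% − 2.90% = 3.71%
E(R) = R_f + β × MRP = 2.90% + 1.0843 × 3.71% = 6.92%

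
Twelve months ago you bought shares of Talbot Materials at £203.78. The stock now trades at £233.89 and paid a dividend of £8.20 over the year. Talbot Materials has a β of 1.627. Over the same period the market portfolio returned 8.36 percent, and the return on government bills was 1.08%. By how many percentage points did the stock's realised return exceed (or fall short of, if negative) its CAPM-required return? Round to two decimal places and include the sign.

+5.88%

Realised HPR = (P1 + D1 − P0) / P0 = (233.89 + 8.20 − 203.78) / 203.78 = 38.31 / 203.78 = 18.7997%
MRP = 8.36% − 1.08% = 7.28%
CAPM required = R_f + β·MRP = 1.08% + 1.627 × 7.28% = 12.92456%
α = realised − required = 18.7997% − 12.92456% = +5.88%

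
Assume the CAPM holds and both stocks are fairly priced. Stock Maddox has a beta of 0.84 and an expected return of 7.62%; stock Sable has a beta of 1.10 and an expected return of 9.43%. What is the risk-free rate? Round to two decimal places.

Both satisfy E(R) = R_f + β·MRP, so the slope of the SML is
MRP = (9.43% − 7.62%) / (1.10 − 0.84) = 1.81% / 0.26 = 6.9615%
R_f = E(R_Maddox) − β_Maddox·MRP = 7.62% − 0.84 × 6.9615% = 1.7723%

1.77%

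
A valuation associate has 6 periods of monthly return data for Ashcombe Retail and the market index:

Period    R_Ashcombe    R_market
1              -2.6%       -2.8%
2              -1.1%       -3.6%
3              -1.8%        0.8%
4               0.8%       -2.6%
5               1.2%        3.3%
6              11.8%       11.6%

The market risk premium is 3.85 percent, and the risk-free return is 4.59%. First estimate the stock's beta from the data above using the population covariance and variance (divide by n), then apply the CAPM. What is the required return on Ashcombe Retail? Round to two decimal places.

Mean R_i = (-2.6 − 1.1 − 1.8 + 0.8 + 1.2 + 11.8) / 6 = 1.3833%
Mean R_m = (-2.8 − 3.6 + 0.8 − 2.6 + 3.3 + 11.6) / 6 = 1.1167%
Σ(R_i − R̄_i)(R_m − R̄_m) = 139.2917  ⇒  Cov = 139.2917 / 6 = 23.2153
Σ(R_m − R̄_m)² = 166.1683  ⇒  Var(R_m) = 166.1683 / 6 = 27.6947
β = Cov / Var(R_m) = 23.2153 / 27.6947 = 0.8383
E(R) = R_f + β × MRP = 4.59% + 0.8383 × 3.85% = 7.82%

7.82%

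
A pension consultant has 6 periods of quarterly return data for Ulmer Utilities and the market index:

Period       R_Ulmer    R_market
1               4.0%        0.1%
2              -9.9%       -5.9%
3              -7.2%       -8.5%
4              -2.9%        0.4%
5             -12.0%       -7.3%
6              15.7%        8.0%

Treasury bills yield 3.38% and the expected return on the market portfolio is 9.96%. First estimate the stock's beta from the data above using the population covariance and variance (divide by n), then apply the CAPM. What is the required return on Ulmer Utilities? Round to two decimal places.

13.65%

Mean R_i = (4.0 − 9.9 − 7.2 − 2.9 − 12.0 + 15.7) / 6 = -2.0500%
Mean R_m = (0.1 − 5.9 − 8.5 + 0.4 − 7.3 + 8.0) / 6 = -2.2000%
Σ(R_i − R̄_i)(R_m − R̄_m) = 304.9900  ⇒  Cov = 304.9900 / 6 = 50.8317
Σ(R_m − R̄_m)² = 195.4800  ⇒  Var(R_m) = 195.4800 / 6 = 32.5800
β = Cov / Var(R_m) = 50.8317 / 32.5800 = 1.5602
MRP = 9.96% − 3.38% = 6.58%
E(R) = R_f + β × MRP = 3.38% + 1.5602 × 6.58% = 13.65%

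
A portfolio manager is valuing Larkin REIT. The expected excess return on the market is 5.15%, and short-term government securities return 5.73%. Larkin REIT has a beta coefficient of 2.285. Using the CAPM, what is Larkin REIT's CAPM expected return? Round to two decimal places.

E(R) = R_f + β × MRP = 5.73% + 2.285 × 5.15% = 17.50%

17.50%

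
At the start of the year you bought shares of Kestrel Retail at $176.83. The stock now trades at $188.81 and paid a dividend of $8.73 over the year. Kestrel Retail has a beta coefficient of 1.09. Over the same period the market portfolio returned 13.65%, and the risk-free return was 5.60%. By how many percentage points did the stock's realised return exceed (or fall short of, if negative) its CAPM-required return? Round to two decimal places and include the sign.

Realised HPR = (P1 + D1 − P0) / P0 = (188.81 + 8.73 − 176.83) / 176.83 = 20.71 / 176.83 = 11.7118%
MRP = 13.65% − 5.60% = 8.05%
CAPM required = R_f + β·MRP = 5.60% + 1.09 × 8.05% = 14.3745%
α = realised − required = 11.7118% − 14.3745% = -2.66%

-2.66%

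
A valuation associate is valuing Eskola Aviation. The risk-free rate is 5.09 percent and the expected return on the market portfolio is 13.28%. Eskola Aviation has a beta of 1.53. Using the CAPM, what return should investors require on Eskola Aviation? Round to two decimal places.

17.62%

Market risk premium = E(R_m) − R_f = 13.28% − 5.09% = 8.19%
E(R) = R_f + β × MRP = 5.09% + 1.53 × 8.19% = 17.62%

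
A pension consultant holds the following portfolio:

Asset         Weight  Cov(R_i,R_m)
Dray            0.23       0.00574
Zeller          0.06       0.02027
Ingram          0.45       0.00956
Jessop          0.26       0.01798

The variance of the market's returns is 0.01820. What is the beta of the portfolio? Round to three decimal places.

0.633

β_Dray = 0.00574 / 0.01820 = 0.3154
β_Zeller = 0.02027 / 0.01820 = 1.1137
β_Ingram = 0.00956 / 0.01820 = 0.5253
β_Jessop = 0.01798 / 0.01820 = 0.9879
β_P = Σ w_i β_i = 0.23×0.3154 + 0.06×1.1137 + 0.45×0.5253 + 0.26×0.9879 = 0.6326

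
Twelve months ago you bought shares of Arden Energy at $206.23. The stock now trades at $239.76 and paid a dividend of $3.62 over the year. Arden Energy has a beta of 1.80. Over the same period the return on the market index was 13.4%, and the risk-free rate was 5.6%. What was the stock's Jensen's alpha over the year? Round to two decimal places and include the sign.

-1.63%

Realised HPR = (P1 + D1 − P0) / P0 = (239.76 + 3.62 − 206.23) / 206.23 = 37.15 / 206.23 = 18.0139%
MRP = 13.4% − 5.6% = 7.80%
CAPM required = R_f + β·MRP = 5.6% + 1.80 × 7.8% = 19.6400%
α = realised − required = 18.0139% − 19.6400% = -1.63%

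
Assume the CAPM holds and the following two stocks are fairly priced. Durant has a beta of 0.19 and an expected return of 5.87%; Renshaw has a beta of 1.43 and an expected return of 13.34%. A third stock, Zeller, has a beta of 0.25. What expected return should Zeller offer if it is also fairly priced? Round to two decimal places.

6.23%

MRP (SML slope) = (13.34% − 5.87%) / (1.43 − 0.19) = 7.47% / 1.24 = 6.0242%
R_f (intercept) = 5.87% − 0.19 × 6.0242% = 4.7254%
E(R_Zeller) = R_f + β × MRP = 4.7254% + 0.25 × 6.0242% = 6.23%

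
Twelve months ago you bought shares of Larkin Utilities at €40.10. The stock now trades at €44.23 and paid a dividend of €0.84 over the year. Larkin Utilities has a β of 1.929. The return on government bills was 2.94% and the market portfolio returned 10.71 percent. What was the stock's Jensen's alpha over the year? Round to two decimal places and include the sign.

-5.53%

Realised HPR = (P1 + D1 − P0) / P0 = (44.23 + 0.84 − 40.10) / 40.10 = 4.97 / 40.10 = 12.3940%
MRP = 10.71% − 2.94% = 7.77%
CAPM required = R_f + β·MRP = 2.94% + 1.929 × 7.77% = 17.92833%
α = realised − required = 12.3940% − 17.92833% = -5.53%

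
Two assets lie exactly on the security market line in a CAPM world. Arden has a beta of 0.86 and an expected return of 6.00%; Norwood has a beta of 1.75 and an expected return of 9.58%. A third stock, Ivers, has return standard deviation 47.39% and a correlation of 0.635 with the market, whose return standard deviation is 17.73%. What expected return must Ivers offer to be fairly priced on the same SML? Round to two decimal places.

9.37%

MRP = (9.58% − 6.00%) / (1.75 − 0.86) = 4.0225%
R_f = 6.00% − 0.86 × 4.0225% = 2.5407%
β_Ivers = ρ·σ_i/σ_m = 0.635 × 47.39 / 17.73 = 1.6973
E(R_Ivers) = R_f + β × MRP = 2.5407% + 1.6973 × 4.0225% = 9.37%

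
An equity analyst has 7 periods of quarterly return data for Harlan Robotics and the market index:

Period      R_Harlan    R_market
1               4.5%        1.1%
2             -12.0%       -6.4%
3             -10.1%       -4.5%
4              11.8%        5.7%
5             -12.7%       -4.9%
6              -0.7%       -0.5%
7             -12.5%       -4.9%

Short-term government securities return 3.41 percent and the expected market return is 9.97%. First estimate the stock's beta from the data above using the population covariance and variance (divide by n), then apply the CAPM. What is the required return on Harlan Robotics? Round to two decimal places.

18.03%

Mean R_i = (4.5 − 12.0 − 10.1 + 11.8 − 12.7 − 0.7 − 12.5) / 7 = -4.5286%
Mean R_m = (1.1 − 6.4 − 4.5 + 5.7 − 4.9 − 0.5 − 4.9) / 7 = -2.0571%
Σ(R_i − R̄_i)(R_m − R̄_m) = 253.0786  ⇒  Cov = 253.0786 / 7 = 36.1541
Σ(R_m − R̄_m)² = 113.5571  ⇒  Var(R_m) = 113.5571 / 7 = 16.2224
β = Cov / Var(R_m) = 36.1541 / 16.2224 = 2.2287
MRP = 9.97% − 3.41% = 6.56%
E(R) = R_f + β × MRP = 3.41% + 2.2287 × 6.56% = 18.03%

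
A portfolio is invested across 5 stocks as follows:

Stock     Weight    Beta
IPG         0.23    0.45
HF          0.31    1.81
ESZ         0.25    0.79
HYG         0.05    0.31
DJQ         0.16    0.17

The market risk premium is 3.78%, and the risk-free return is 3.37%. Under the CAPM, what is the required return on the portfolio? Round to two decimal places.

β_P = Σ w_i β_i = 0.23×0.45 + 0.31×1.81 + 0.25×0.79 + 0.05×0.31 + 0.16×0.17 = 0.9048
E(R_P) = R_f + β_P × MRP = 3.37% + 0.9048 × 3.78% = 6.79%

6.79%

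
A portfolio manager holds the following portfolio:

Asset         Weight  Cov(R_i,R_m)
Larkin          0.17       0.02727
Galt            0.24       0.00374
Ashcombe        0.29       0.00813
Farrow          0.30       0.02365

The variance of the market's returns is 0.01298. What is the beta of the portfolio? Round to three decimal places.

β_Larkin = 0.02727 / 0.01298 = 2.1009
β_Galt = 0.00374 / 0.01298 = 0.2881
β_Ashcombe = 0.00813 / 0.01298 = 0.6263
β_Farrow = 0.02365 / 0.01298 = 1.8220
β_P = Σ w_i β_i = 0.17×2.1009 + 0.24×0.2881 + 0.29×0.6263 + 0.30×1.8220 = 1.1545

1.155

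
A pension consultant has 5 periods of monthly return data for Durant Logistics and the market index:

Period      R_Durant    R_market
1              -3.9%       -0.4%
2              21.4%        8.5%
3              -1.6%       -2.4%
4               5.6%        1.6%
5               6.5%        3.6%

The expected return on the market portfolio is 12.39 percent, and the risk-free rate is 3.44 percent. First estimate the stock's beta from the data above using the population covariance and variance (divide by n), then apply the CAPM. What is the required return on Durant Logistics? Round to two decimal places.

Mean R_i = (-3.9 + 21.4 − 1.6 + 5.6 + 6.5) / 5 = 5.6000%
Mean R_m = (-0.4 + 8.5 − 2.4 + 1.6 + 3.6) / 5 = 2.1800%
Σ(R_i − R̄_i)(R_m − R̄_m) = 158.6200  ⇒  Cov = 158.6200 / 5 = 31.7240
Σ(R_m − R̄_m)² = 69.9280  ⇒  Var(R_m) = 69.9280 / 5 = 13.9856
β = Cov / Var(R_m) = 31.7240 / 13.9856 = 2.2683
MRP = 12.39% − 3.44% = 8.95%
E(R) = R_f + β × MRP = 3.44% + 2.2683 × 8.95% = 23.74%

23.74%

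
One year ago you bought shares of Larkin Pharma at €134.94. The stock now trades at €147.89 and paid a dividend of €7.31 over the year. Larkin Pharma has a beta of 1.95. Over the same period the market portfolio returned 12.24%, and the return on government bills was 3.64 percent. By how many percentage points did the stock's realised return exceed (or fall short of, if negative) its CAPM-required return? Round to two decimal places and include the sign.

Realised HPR = (P1 + D1 − P0) / P0 = (147.89 + 7.31 − 134.94) / 134.94 = 20.26 / 134.94 = 15.0141%
MRP = 12.24% − 3.64% = 8.60%
CAPM required = R_f + β·MRP = 3.64% + 1.95 × 8.60% = 20.4100%
α = realised − required = 15.0141% − 20.4100% = -5.40%

-5.40%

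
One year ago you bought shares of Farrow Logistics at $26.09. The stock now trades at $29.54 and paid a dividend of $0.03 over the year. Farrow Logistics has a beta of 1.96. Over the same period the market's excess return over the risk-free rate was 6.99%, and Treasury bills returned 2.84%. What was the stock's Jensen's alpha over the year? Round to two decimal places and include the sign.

Realised HPR = (P1 + D1 − P0) / P0 = (29.54 + 0.03 − 26.09) / 26.09 = 3.48 / 26.09 = 13.3384%
CAPM required = R_f + β·MRP = 2.84% + 1.96 × 6.99% = 16.5404%
α = realised − required = 13.3384% − 16.5404% = -3.20%

-3.20%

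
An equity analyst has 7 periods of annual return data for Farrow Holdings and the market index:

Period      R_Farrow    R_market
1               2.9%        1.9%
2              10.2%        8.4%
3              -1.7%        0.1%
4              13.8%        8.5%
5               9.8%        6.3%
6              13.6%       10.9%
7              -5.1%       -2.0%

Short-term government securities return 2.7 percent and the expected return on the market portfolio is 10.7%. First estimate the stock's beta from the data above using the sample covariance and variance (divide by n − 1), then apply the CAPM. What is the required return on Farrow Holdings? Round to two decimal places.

Mean R_i = (2.9 + 10.2 − 1.7 + 13.8 + 9.8 + 13.6 − 5.1) / 7 = 6.2143%
Mean R_m = (1.9 + 8.4 + 0.1 + 8.5 + 6.3 + 10.9 − 2.0) / 7 = 4.8714%
Σ(R_i − R̄_i)(R_m − R̄_m) = 216.5929  ⇒  Cov = 216.5929 / 6 = 36.0988
Σ(R_m − R̄_m)² = 142.8143  ⇒  Var(R_m) = 142.8143 / 6 = 23.8024
β = Cov / Var(R_m) = 36.0988 / 23.8024 = 1.5166
MRP = 10.7% − 2.7% = 8.00%
E(R) = R_f + β × MRP = 2.7% + 1.5166 × 8.0% = 14.83%

14.83%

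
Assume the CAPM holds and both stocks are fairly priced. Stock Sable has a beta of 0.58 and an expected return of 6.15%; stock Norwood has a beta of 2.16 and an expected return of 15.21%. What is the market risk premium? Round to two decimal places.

5.73%

Both satisfy E(R) = R_f + β·MRP, so the slope of the SML is
MRP = (15.21% − 6.15%) / (2.16 − 0.58) = 9.06% / 1.58 = 5.7342%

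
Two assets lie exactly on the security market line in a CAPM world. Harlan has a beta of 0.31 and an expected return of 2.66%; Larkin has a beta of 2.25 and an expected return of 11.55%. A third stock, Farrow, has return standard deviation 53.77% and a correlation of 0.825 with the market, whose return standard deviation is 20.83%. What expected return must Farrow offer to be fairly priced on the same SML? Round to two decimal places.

11.00%

MRP = (11.55% − 2.66%) / (2.25 − 0.31) = 4.5825%
R_f = 2.66% − 0.31 × 4.5825% = 1.2394%
β_Farrow = ρ·σ_i/σ_m = 0.825 × 53.77 / 20.83 = 2.1296
E(R_Farrow) = R_f + β × MRP = 1.2394% + 2.1296 × 4.5825% = 11.00%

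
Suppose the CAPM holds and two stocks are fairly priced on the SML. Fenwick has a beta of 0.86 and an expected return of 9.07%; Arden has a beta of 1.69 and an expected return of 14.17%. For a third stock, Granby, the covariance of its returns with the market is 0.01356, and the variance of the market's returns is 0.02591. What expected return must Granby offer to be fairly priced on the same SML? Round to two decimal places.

7.00%

MRP = (14.17% − 9.07%) / (1.69 − 0.86) = 6.1446%
R_f = 9.07% − 0.86 × 6.1446% = 3.7856%
β_Granby = Cov / Var(R_m) = 0.01356 / 0.02591 = 0.5234
E(R_Granby) = R_f + β × MRP = 3.7856% + 0.5234 × 6.1446% = 7.00%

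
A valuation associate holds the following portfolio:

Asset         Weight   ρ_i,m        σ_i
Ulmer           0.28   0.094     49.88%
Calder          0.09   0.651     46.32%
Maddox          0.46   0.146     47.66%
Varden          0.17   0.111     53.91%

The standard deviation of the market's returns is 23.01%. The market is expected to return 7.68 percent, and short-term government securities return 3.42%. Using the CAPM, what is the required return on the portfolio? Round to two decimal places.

β_Ulmer = 0.094 × 49.88% / 23.01% = 0.2038
β_Calder = 0.651 × 46.32% / 23.01% = 1.3105
β_Maddox = 0.146 × 47.66% / 23.01% = 0.3024
β_Varden = 0.111 × 53.91% / 23.01% = 0.2601
β_P = Σ w_i β_i = 0.28×0.2038 + 0.09×1.3105 + 0.46×0.3024 + 0.17×0.2601 = 0.3583
MRP = 7.68% − 3.42% = 4.26%
E(R_P) = R_f + β_P × MRP = 3.42% + 0.3583 × 4.26% = 4.95%

4.95%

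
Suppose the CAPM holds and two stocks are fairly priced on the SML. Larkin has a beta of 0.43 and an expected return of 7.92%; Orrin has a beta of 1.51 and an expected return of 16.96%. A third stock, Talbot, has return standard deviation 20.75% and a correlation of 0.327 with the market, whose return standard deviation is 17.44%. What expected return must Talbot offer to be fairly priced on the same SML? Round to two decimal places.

MRP = (16.96% − 7.92%) / (1.51 − 0.43) = 8.3704%
R_f = 7.92% − 0.43 × 8.3704% = 4.3207%
β_Talbot = ρ·σ_i/σ_m = 0.327 × 20.75 / 17.44 = 0.3891
E(R_Talbot) = R_f + β × MRP = 4.3207% + 0.3891 × 8.3704% = 7.58%

7.58%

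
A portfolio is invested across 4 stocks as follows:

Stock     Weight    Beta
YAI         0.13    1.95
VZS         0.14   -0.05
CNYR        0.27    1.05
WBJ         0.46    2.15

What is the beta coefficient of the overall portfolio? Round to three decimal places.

1.519

β_P = Σ w_i β_i = 0.13×1.95 + 0.14×-0.05 + 0.27×1.05 + 0.46×2.15 = 1.5190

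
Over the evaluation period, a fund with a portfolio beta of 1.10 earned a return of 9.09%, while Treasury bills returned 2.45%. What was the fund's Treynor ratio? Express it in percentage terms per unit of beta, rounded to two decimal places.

Treynor = (R_P − R_f) / β_P = (9.09% − 2.45%) / 1.1000 = 6.64% / 1.1000 = 6.04%

6.04%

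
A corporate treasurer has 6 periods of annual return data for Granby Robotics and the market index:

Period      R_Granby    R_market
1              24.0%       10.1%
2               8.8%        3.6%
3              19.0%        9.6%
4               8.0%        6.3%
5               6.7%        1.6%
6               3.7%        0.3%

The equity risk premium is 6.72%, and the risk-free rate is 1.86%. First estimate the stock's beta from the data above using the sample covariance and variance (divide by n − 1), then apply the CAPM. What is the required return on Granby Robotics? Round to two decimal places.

Mean R_i = (24.0 + 8.8 + 19.0 + 8.0 + 6.7 + 3.7) / 6 = 11.7000%
Mean R_m = (10.1 + 3.6 + 9.6 + 6.3 + 1.6 + 0.3) / 6 = 5.2500%
Σ(R_i − R̄_i)(R_m − R̄_m) = 150.1600  ⇒  Cov = 150.1600 / 5 = 30.0320
Σ(R_m − R̄_m)² = 84.0950  ⇒  Var(R_m) = 84.0950 / 5 = 16.8190
β = Cov / Var(R_m) = 30.0320 / 16.8190 = 1.7856
E(R) = R_f + β × MRP = 1.86% + 1.7856 × 6.72% = 13.86%

13.86%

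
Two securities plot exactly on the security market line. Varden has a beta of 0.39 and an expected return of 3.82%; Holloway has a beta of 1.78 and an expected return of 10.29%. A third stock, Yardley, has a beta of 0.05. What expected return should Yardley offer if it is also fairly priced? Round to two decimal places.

2.24%

MRP (SML slope) = (10.29% − 3.82%) / (1.78 − 0.39) = 6.47% / 1.39 = 4.6547%
R_f (intercept) = 3.82% − 0.39 × 4.6547% = 2.0047%
E(R_Yardley) = R_f + β × MRP = 2.0047% + 0.05 × 4.6547% = 2.24%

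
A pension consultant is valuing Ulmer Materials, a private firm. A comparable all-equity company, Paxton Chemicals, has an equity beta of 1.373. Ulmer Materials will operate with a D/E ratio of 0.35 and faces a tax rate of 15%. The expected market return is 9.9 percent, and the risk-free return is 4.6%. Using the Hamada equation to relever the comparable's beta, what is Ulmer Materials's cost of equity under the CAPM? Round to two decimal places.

14.04%

β_L = β_U × [1 + (1 − t)(D/E)] = 1.373 × [1 + (1 − 0.15) × 0.35]
    = 1.373 × [1 + 0.85 × 0.35] = 1.373 × 1.2975 = 1.7815
MRP = 9.9% − 4.6% = 5.30%
E(R) = R_f + β_L × MRP = 4.6% + 1.7815 × 5.3% = 14.04%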